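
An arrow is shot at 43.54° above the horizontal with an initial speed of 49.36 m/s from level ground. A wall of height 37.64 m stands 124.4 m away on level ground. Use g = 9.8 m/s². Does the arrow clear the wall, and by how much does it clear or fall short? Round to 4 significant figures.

v_x = 49.36 cos 43.54° = 35.781 m/s; v_y0 = 49.36 sin 43.54° = 34.002 m/s.
Time to reach the wall: t = 124.4 / 35.781 = 3.4767 s.
Height at that point: y = 34.002×3.4767 − 4.900×3.4767² = 58.986 m.
That is 58.986 − 37.64 = 21.35 m above the top of the wall, so the arrow clears it.

Yes — it clears the wall by 21.35 m.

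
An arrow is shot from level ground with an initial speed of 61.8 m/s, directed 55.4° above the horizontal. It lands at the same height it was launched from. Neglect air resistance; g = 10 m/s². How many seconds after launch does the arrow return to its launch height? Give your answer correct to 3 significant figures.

Vertical component: v_y = 61.8 sin 55.4° = 50.87 m/s.
For a projectile landing at launch height, time of flight is t = 2 v_y / g = 2 × 50.87 / 10 = 10.2 s.

10.2 s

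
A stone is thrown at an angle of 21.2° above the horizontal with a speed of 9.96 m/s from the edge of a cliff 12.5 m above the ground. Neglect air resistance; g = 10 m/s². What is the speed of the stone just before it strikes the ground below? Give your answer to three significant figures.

v_x = 9.96 cos 21.2° = 9.286 m/s is unchanged throughout.
For the vertical component, v_y² = v_y0² + 2 g h = (3.602)² + 2×10×12.5 = 263.0, so |v_y| = 16.22 m/s.
Impact speed = √(v_x² + v_y²) = √(86.23 + 263.0) = 18.7 m/s.

18.7 m/s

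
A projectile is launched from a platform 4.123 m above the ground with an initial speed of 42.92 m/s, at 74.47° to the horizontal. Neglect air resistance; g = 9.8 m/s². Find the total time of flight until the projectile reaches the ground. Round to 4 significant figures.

8.538 s

Vertical component: v_y = 42.92 sin 74.47° = 41.353 m/s.
Taking up as positive with launch at y = 4.123 m, landing at y = 0: 0 = 4.123 + 41.353 t − ½(9.8) t².
Solving 4.900 t² − 41.353 t − 4.123 = 0 gives t = [41.353 + √(41.353² + 4·4.900·4.123)] / 9.800 = 8.538 s.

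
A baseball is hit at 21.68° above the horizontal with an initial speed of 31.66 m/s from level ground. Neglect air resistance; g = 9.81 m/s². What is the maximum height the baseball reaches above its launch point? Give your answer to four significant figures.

Vertical component of launch velocity: v_y = 31.66 sin 21.68° = 11.696 m/s.
At the highest point the vertical velocity is zero, so v_y² = 2 g h_max.
h_max = (11.696)² / (2 × 9.81) = 136.80 / 19.62 = 6.972 m.

6.972 m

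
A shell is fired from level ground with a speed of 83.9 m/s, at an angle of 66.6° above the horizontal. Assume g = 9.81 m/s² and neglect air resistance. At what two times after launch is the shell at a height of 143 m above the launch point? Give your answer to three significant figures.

2.15 s and 13.5 s

v_y0 = 83.9 sin 66.6° = 77.00 m/s.
Set y = v_y0 t − ½ g t² = 143: 4.905 t² − 77.00 t + 143 = 0.
t = [77.00 ± √(5929 − 2806)] / 9.81 = (77.00 ± 55.88) / 9.81, giving t = 2.15 s or t = 13.5 s.
So the shell is at 143 m at t = 2.15 s (rising) and t = 13.5 s (falling).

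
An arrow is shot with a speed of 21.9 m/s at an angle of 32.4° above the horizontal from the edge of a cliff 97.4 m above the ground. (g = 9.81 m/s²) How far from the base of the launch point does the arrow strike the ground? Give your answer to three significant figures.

Components: v_x = 21.9 cos 32.4° = 18.49 m/s, v_y = 21.9 sin 32.4° = 11.73 m/s.
Vertical: 0 = 97.4 + 11.73 t − ½(9.81) t² ⇒ 4.905 t² − 11.73 t − 97.4 = 0.
t = [11.73 + √(137.6 + 1911)] / 9.810 = 5.810 s.
Horizontal: R = v_x · t = 18.49 × 5.810 = 107 m.

107 m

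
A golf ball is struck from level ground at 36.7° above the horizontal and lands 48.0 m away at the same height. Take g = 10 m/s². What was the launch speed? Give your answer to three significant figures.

On level ground, R = v₀² sin(2θ) / g, so v₀ = √(R g / sin 2θ).
sin(2 × 36.7°) = 0.9583.
v₀ = √(48.0 × 10 / 0.9583) = √500.9 = 22.4 m/s.

22.4 m/s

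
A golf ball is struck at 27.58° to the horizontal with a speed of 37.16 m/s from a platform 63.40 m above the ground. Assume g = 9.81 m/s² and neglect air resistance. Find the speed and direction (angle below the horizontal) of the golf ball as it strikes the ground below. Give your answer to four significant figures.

v_x = 37.16 cos 27.58° = 32.937 m/s (constant).
|v_y| at impact = √((17.205)² + 2×9.81×63.40) = 39.242 m/s.
Speed = √(32.937² + 39.242²) = 51.23 m/s; angle = arctan(39.242/32.937) = 49.99° below horizontal.

51.23 m/s at 49.99° below the horizontal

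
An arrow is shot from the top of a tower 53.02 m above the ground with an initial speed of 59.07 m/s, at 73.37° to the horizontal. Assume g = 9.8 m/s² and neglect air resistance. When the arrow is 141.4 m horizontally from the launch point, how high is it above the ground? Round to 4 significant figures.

v_x = 59.07 cos 73.37° = 16.905 m/s, v_y0 = 59.07 sin 73.37° = 56.599 m/s.
Time to reach x = 141.4 m: t = x / v_x = 141.4 / 16.905 = 8.3644 s.
y = 53.02 + v_y0 t − ½ g t² = 53.02 + 56.599×8.3644 − 4.900×8.3644² = 183.6 m.

183.6 m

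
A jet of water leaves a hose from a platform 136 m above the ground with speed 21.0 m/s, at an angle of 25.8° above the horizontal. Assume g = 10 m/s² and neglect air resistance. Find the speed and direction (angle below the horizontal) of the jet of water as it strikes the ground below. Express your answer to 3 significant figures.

v_x = 21.0 cos 25.8° = 18.91 m/s (constant).
|v_y| at impact = √((9.140)² + 2×10×136) = 52.95 m/s.
Speed = √(18.91² + 52.95²) = 56.2 m/s; angle = arctan(52.95/18.91) = 70.3° below horizontal.

56.2 m/s at 70.3° below the horizontal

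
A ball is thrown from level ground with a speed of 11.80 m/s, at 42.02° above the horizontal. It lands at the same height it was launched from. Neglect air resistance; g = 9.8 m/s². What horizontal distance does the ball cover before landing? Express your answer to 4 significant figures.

14.13 m

Components: v_x = 11.80 cos 42.02° = 8.7664 m/s, v_y = 11.80 sin 42.02° = 7.8988 m/s.
Time of flight (same landing height): t = 2 v_y / g = 2 × 7.8988 / 9.8 = 1.6120 s.
Range: R = v_x · t = 8.7664 × 1.6120 = 14.13 m.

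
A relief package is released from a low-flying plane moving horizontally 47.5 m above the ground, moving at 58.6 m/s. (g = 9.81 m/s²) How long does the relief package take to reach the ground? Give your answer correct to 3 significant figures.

The horizontal speed doesn't affect the fall. With v_y0 = 0, h = ½ g t².
t = √(2 × 47.5 / 9.81) = √9.684 = 3.11 s.

3.11 s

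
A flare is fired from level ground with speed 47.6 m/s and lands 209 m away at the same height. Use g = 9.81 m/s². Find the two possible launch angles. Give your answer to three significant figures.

32.4° and 57.6°

Level-ground range: R = v₀² sin(2θ)/g ⇒ sin 2θ = R g / v₀² = 209×9.81/47.6² = 0.9049.
2θ = arcsin(0.9049) = 64.81° or 180° − 64.81° = 115.19°.
So θ = 32.4° or θ = 57.6°.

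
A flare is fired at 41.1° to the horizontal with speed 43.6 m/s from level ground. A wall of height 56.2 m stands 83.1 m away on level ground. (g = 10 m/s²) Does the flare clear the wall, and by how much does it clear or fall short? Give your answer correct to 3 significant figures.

No — it falls 15.7 m short of clearing the wall.

v_x = 43.6 cos 41.1° = 32.86 m/s; v_y0 = 43.6 sin 41.1° = 28.66 m/s.
Time to reach the wall: t = 83.1 / 32.86 = 2.529 s.
Height at that point: y = 28.66×2.529 − 5.000×2.529² = 40.50 m.
That is 56.2 − 40.50 = 15.7 m below the top of the wall, so the flare does not clear it.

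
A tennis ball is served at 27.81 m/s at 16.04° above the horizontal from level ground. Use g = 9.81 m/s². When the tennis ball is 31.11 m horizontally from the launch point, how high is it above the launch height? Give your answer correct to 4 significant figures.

2.299 m

v_x = 27.81 cos 16.04° = 26.727 m/s, v_y0 = 27.81 sin 16.04° = 7.6841 m/s.
Time to reach x = 31.11 m: t = x / v_x = 31.11 / 26.727 = 1.1640 s.
y = v_y0 t − ½ g t² = 7.6841×1.1640 − 4.905×1.1640² = 2.299 m.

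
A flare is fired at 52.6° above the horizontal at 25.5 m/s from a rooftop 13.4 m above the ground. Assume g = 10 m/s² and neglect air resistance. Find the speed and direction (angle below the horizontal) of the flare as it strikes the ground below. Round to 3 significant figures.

v_x = 25.5 cos 52.6° = 15.49 m/s (constant).
|v_y| at impact = √((20.26)² + 2×10×13.4) = 26.05 m/s.
Speed = √(15.49² + 26.05²) = 30.3 m/s; angle = arctan(26.05/15.49) = 59.3° below horizontal.

30.3 m/s at 59.3° below the horizontal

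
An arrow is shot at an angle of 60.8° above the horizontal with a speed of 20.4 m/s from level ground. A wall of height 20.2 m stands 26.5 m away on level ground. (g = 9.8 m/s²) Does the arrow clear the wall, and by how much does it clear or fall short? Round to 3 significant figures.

No — it falls 7.52 m short of clearing the wall.

v_x = 20.4 cos 60.8° = 9.952 m/s; v_y0 = 20.4 sin 60.8° = 17.81 m/s.
Time to reach the wall: t = 26.5 / 9.952 = 2.663 s.
Height at that point: y = 17.81×2.663 − 4.900×2.663² = 12.68 m.
That is 20.2 − 12.68 = 7.52 m below the top of the wall, so the arrow does not clear it.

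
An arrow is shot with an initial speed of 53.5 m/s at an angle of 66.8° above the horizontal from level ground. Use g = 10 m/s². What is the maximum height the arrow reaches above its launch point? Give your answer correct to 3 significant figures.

121 m

Vertical component of launch velocity: v_y = 53.5 sin 66.8° = 49.17 m/s.
At the highest point the vertical velocity is zero, so v_y² = 2 g h_max.
h_max = (49.17)² / (2 × 10) = 2418 / 20.00 = 121 m.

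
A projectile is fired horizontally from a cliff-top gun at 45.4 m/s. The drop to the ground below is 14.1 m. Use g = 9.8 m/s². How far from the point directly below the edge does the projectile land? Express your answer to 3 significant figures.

Initial vertical velocity is zero, so the fall time comes from h = ½ g t²: t = √(2 × 14.1 / 9.8) = 1.696 s.
Horizontal motion is uniform at 45.4 m/s, so x = 45.4 × 1.696 = 77.0 m.

77.0 m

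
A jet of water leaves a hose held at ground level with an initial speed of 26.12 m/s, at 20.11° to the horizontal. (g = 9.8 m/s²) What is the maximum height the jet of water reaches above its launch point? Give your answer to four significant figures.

Vertical component of launch velocity: v_y = 26.12 sin 20.11° = 8.9807 m/s.
At the highest point the vertical velocity is zero, so v_y² = 2 g h_max.
h_max = (8.9807)² / (2 × 9.8) = 80.653 / 19.60 = 4.115 m.

4.115 m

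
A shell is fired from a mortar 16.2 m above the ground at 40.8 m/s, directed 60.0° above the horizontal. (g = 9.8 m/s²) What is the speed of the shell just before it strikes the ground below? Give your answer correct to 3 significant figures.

44.5 m/s

v_x = 40.8 cos 60.0° = 20.40 m/s is unchanged throughout.
For the vertical component, v_y² = v_y0² + 2 g h = (35.33)² + 2×9.8×16.2 = 1566, so |v_y| = 39.57 m/s.
Impact speed = √(v_x² + v_y²) = √(416.2 + 1566) = 44.5 m/s.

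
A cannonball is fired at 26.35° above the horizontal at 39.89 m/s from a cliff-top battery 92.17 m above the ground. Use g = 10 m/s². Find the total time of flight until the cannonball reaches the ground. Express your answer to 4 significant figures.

6.415 s

Vertical component: v_y = 39.89 sin 26.35° = 17.705 m/s.
Taking up as positive with launch at y = 92.17 m, landing at y = 0: 0 = 92.17 + 17.705 t − ½(10) t².
Solving 5.000 t² − 17.705 t − 92.17 = 0 gives t = [17.705 + √(17.705² + 4·5.000·92.17)] / 10.00 = 6.415 s.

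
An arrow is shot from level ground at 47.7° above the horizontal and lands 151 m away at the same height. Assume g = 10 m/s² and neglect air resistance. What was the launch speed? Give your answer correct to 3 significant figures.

On level ground, R = v₀² sin(2θ) / g, so v₀ = √(R g / sin 2θ).
sin(2 × 47.7°) = 0.9956.
v₀ = √(151 × 10 / 0.9956) = √1517 = 38.9 m/s.

38.9 m/s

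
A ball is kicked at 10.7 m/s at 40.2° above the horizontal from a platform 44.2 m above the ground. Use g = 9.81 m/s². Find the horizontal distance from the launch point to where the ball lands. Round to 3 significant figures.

Components: v_x = 10.7 cos 40.2° = 8.173 m/s, v_y = 10.7 sin 40.2° = 6.906 m/s.
Vertical: 0 = 44.2 + 6.906 t − ½(9.81) t² ⇒ 4.905 t² − 6.906 t − 44.2 = 0.
t = [6.906 + √(47.69 + 867.2)] / 9.810 = 3.787 s.
Horizontal: R = v_x · t = 8.173 × 3.787 = 31.0 m.

31.0 m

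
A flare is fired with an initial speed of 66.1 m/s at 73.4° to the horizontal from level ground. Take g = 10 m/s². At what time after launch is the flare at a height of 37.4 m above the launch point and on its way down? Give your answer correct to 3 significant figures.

12.0 s

v_y0 = 66.1 sin 73.4° = 63.35 m/s.
Set y = v_y0 t − ½ g t² = 37.4: 5.000 t² − 63.35 t + 37.4 = 0.
t = [63.35 ± √(4013 − 748.0)] / 10 = (63.35 ± 57.14) / 10, giving t = 0.621 s or t = 12.0 s.
On the way down corresponds to the larger root: t = 12.0 s.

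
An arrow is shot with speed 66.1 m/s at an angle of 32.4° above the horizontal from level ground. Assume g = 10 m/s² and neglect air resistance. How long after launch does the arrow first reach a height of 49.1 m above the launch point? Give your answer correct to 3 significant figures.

v_y0 = 66.1 sin 32.4° = 35.42 m/s.
Set y = v_y0 t − ½ g t² = 49.1: 5.000 t² − 35.42 t + 49.1 = 0.
t = [35.42 ± √(1255 − 982.0)] / 10 = (35.42 ± 16.52) / 10, giving t = 1.89 s or t = 5.19 s.
The arrow is on the way up at the first time, so t = 1.89 s.

1.89 s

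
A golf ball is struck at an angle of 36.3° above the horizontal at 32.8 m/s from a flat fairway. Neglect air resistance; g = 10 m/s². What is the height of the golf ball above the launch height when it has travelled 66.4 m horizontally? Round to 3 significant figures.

17.2 m

v_x = 32.8 cos 36.3° = 26.43 m/s, v_y0 = 32.8 sin 36.3° = 19.42 m/s.
Time to reach x = 66.4 m: t = x / v_x = 66.4 / 26.43 = 2.512 s.
y = v_y0 t − ½ g t² = 19.42×2.512 − 5.000×2.512² = 17.2 m.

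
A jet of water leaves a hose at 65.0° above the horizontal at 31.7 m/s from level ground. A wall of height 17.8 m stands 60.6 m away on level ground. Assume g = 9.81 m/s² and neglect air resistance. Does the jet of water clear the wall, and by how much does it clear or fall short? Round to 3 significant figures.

v_x = 31.7 cos 65.0° = 13.40 m/s; v_y0 = 31.7 sin 65.0° = 28.73 m/s.
Time to reach the wall: t = 60.6 / 13.40 = 4.522 s.
Height at that point: y = 28.73×4.522 − 4.905×4.522² = 29.62 m.
That is 29.62 − 17.8 = 11.8 m above the top of the wall, so the jet of water clears it.

Yes — it clears the wall by 11.8 m.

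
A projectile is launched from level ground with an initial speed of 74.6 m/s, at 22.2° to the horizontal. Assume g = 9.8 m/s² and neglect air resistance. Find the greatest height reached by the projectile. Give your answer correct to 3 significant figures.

40.5 m

Vertical component of launch velocity: v_y = 74.6 sin 22.2° = 28.19 m/s.
At the highest point the vertical velocity is zero, so v_y² = 2 g h_max.
h_max = (28.19)² / (2 × 9.8) = 794.7 / 19.60 = 40.5 m.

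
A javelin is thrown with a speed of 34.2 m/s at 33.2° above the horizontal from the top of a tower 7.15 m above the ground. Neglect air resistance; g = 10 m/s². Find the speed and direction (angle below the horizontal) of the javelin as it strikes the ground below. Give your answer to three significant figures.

v_x = 34.2 cos 33.2° = 28.62 m/s (constant).
|v_y| at impact = √((18.73)² + 2×10×7.15) = 22.22 m/s.
Speed = √(28.62² + 22.22²) = 36.2 m/s; angle = arctan(22.22/28.62) = 37.8° below horizontal.

36.2 m/s at 37.8° below the horizontal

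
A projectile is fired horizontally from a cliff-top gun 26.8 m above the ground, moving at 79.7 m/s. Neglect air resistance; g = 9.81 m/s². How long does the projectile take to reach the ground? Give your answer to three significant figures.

2.34 s

The horizontal speed doesn't affect the fall. With v_y0 = 0, h = ½ g t².
t = √(2 × 26.8 / 9.81) = √5.464 = 2.34 s.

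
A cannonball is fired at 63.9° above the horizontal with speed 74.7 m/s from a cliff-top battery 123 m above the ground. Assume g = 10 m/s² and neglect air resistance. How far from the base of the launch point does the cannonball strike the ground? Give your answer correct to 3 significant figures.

495 m

Components: v_x = 74.7 cos 63.9° = 32.86 m/s, v_y = 74.7 sin 63.9° = 67.08 m/s.
Vertical: 0 = 123 + 67.08 t − ½(10) t² ⇒ 5.000 t² − 67.08 t − 123 = 0.
t = [67.08 + √(4500 + 2460)] / 10.00 = 15.05 s.
Horizontal: R = v_x · t = 32.86 × 15.05 = 495 m.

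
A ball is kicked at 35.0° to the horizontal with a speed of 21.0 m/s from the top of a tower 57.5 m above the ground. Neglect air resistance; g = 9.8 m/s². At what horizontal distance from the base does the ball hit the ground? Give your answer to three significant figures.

83.7 m

Components: v_x = 21.0 cos 35.0° = 17.20 m/s, v_y = 21.0 sin 35.0° = 12.05 m/s.
Vertical: 0 = 57.5 + 12.05 t − ½(9.8) t² ⇒ 4.900 t² − 12.05 t − 57.5 = 0.
t = [12.05 + √(145.2 + 1127)] / 9.800 = 4.869 s.
Horizontal: R = v_x · t = 17.20 × 4.869 = 83.7 m.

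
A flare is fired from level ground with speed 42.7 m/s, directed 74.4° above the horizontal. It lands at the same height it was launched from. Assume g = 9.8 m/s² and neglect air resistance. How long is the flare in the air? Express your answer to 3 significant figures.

8.39 s

Vertical component: v_y = 42.7 sin 74.4° = 41.13 m/s.
For a projectile landing at launch height, time of flight is t = 2 v_y / g = 2 × 41.13 / 9.8 = 8.39 s.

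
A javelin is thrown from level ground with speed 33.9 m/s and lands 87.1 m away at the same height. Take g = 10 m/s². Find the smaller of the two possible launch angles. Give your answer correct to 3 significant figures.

24.6°

Level-ground range: R = v₀² sin(2θ)/g ⇒ sin 2θ = R g / v₀² = 87.1×10/33.9² = 0.7579.
2θ = arcsin(0.7579) = 49.28° or 180° − 49.28° = 130.72°.
So θ = 24.6° or θ = 65.4°.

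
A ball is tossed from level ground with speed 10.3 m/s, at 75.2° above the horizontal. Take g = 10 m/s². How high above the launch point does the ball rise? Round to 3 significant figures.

Vertical component of launch velocity: v_y = 10.3 sin 75.2° = 9.958 m/s.
At the highest point the vertical velocity is zero, so v_y² = 2 g h_max.
h_max = (9.958)² / (2 × 10) = 99.16 / 20.00 = 4.96 m.

4.96 m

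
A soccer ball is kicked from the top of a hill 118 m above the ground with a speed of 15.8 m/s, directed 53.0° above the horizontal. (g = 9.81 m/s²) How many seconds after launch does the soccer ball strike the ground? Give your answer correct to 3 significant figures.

6.36 s

Vertical component: v_y = 15.8 sin 53.0° = 12.62 m/s.
Taking up as positive with launch at y = 118 m, landing at y = 0: 0 = 118 + 12.62 t − ½(9.81) t².
Solving 4.905 t² − 12.62 t − 118 = 0 gives t = [12.62 + √(12.62² + 4·4.905·118)] / 9.810 = 6.36 s.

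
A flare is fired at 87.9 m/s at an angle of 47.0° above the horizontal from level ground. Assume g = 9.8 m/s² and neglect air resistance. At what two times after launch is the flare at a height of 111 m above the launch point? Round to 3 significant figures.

2.05 s and 11.1 s

v_y0 = 87.9 sin 47.0° = 64.29 m/s.
Set y = v_y0 t − ½ g t² = 111: 4.900 t² − 64.29 t + 111 = 0.
t = [64.29 ± √(4133 − 2176)] / 9.8 = (64.29 ± 44.24) / 9.8, giving t = 2.05 s or t = 11.1 s.
So the flare is at 111 m at t = 2.05 s (rising) and t = 11.1 s (falling).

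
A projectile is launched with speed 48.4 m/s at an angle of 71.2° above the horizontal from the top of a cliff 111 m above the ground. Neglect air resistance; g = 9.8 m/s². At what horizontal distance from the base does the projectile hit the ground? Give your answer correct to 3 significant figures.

177 m

Components: v_x = 48.4 cos 71.2° = 15.60 m/s, v_y = 48.4 sin 71.2° = 45.82 m/s.
Vertical: 0 = 111 + 45.82 t − ½(9.8) t² ⇒ 4.900 t² − 45.82 t − 111 = 0.
t = [45.82 + √(2099 + 2176)] / 9.800 = 11.35 s.
Horizontal: R = v_x · t = 15.60 × 11.35 = 177 m.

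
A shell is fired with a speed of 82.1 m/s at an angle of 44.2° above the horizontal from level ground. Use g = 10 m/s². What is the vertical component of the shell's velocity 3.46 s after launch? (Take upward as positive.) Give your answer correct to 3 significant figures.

22.6 m/s

Initial vertical component: v_y0 = 82.1 sin 44.2° = 57.24 m/s.
v_y(t) = v_y0 − g t = 57.24 − 10 × 3.46 = 22.6 m/s.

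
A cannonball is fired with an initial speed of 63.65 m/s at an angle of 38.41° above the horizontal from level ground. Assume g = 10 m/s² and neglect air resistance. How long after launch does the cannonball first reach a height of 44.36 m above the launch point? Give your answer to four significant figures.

1.353 s

v_y0 = 63.65 sin 38.41° = 39.545 m/s.
Set y = v_y0 t − ½ g t² = 44.36: 5.000 t² − 39.545 t + 44.36 = 0.
t = [39.545 ± √(1563.8 − 887.20)] / 10 = (39.545 ± 26.012) / 10, giving t = 1.353 s or t = 6.556 s.
The cannonball is on the way up at the first time, so t = 1.353 s.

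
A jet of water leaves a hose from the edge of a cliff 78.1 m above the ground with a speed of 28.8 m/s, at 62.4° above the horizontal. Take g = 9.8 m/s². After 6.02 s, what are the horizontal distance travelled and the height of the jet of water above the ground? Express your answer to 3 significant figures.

x = 80.3 m, y = 54.2 m

v_x = 28.8 cos 62.4° = 13.34 m/s; v_y0 = 28.8 sin 62.4° = 25.52 m/s.
x = v_x t = 13.34 × 6.02 = 80.3 m.
y = 78.1 + v_y0 t − ½ g t² = 54.2 m.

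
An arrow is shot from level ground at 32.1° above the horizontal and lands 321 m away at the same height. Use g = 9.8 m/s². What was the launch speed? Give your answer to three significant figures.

59.1 m/s

On level ground, R = v₀² sin(2θ) / g, so v₀ = √(R g / sin 2θ).
sin(2 × 32.1°) = 0.9003.
v₀ = √(321 × 9.8 / 0.9003) = √3494 = 59.1 m/s.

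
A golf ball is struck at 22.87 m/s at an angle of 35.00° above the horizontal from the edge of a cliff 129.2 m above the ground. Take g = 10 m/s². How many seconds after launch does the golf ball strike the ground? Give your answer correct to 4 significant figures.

6.562 s

Vertical component: v_y = 22.87 sin 35.00° = 13.118 m/s.
Taking up as positive with launch at y = 129.2 m, landing at y = 0: 0 = 129.2 + 13.118 t − ½(10) t².
Solving 5.000 t² − 13.118 t − 129.2 = 0 gives t = [13.118 + √(13.118² + 4·5.000·129.2)] / 10.00 = 6.562 s.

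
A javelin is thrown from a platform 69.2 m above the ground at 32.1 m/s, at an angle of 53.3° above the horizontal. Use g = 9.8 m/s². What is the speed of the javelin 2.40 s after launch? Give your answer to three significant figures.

v_x = 32.1 cos 53.3° = 19.18 m/s (constant).
v_y(t) = 32.1 sin 53.3° − g t = 25.74 − 9.8 × 2.40 = 2.220 m/s.
Speed = √(v_x² + v_y²) = √(367.9 + 4.928) = 19.3 m/s.

19.3 m/s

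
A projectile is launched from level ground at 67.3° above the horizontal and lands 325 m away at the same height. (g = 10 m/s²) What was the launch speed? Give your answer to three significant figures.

67.6 m/s

On level ground, R = v₀² sin(2θ) / g, so v₀ = √(R g / sin 2θ).
sin(2 × 67.3°) = 0.7120.
v₀ = √(325 × 10 / 0.7120) = √4565 = 67.6 m/s.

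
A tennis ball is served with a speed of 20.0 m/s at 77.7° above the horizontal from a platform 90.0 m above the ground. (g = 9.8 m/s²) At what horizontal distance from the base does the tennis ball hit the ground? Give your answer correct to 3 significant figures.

Components: v_x = 20.0 cos 77.7° = 4.261 m/s, v_y = 20.0 sin 77.7° = 19.54 m/s.
Vertical: 0 = 90.0 + 19.54 t − ½(9.8) t² ⇒ 4.900 t² − 19.54 t − 90.0 = 0.
t = [19.54 + √(381.8 + 1764)] / 9.800 = 6.721 s.
Horizontal: R = v_x · t = 4.261 × 6.721 = 28.6 m.

28.6 m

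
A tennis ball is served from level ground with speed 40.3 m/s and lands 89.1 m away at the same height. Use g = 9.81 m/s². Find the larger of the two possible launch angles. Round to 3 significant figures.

73.7°

Level-ground range: R = v₀² sin(2θ)/g ⇒ sin 2θ = R g / v₀² = 89.1×9.81/40.3² = 0.5382.
2θ = arcsin(0.5382) = 32.56° or 180° − 32.56° = 147.44°.
So θ = 16.3° or θ = 73.7°.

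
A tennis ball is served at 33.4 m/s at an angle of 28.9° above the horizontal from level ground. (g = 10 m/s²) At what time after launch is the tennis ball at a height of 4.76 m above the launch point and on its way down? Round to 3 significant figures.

2.90 s

v_y0 = 33.4 sin 28.9° = 16.14 m/s.
Set y = v_y0 t − ½ g t² = 4.76: 5.000 t² − 16.14 t + 4.76 = 0.
t = [16.14 ± √(260.5 − 95.20)] / 10 = (16.14 ± 12.86) / 10, giving t = 0.328 s or t = 2.90 s.
On the way down corresponds to the larger root: t = 2.90 s.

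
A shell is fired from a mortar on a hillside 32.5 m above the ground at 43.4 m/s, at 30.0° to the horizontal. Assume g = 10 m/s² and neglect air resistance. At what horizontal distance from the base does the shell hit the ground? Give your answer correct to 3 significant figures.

Components: v_x = 43.4 cos 30.0° = 37.59 m/s, v_y = 43.4 sin 30.0° = 21.70 m/s.
Vertical: 0 = 32.5 + 21.70 t − ½(10) t² ⇒ 5.000 t² − 21.70 t − 32.5 = 0.
t = [21.70 + √(470.9 + 650.0)] / 10.00 = 5.518 s.
Horizontal: R = v_x · t = 37.59 × 5.518 = 207 m.

207 m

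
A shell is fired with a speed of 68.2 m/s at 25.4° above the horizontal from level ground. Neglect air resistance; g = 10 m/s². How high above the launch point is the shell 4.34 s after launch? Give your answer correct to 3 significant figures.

32.8 m

v_y0 = 68.2 sin 25.4° = 29.25 m/s.
y(t) = v_y0 t − ½ g t² = 29.25×4.34 − 5.000×4.34² = 32.8 m.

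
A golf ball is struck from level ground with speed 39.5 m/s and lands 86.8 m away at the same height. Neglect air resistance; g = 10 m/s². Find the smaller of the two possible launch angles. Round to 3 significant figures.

16.9°

Level-ground range: R = v₀² sin(2θ)/g ⇒ sin 2θ = R g / v₀² = 86.8×10/39.5² = 0.5563.
2θ = arcsin(0.5563) = 33.80° or 180° − 33.80° = 146.20°.
So θ = 16.9° or θ = 73.1°.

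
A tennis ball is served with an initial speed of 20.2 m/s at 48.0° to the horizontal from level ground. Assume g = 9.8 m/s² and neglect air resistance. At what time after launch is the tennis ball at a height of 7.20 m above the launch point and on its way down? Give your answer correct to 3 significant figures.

v_y0 = 20.2 sin 48.0° = 15.01 m/s.
Set y = v_y0 t − ½ g t² = 7.20: 4.900 t² − 15.01 t + 7.20 = 0.
t = [15.01 ± √(225.3 − 141.1)] / 9.8 = (15.01 ± 9.176) / 9.8, giving t = 0.595 s or t = 2.47 s.
On the way down corresponds to the larger root: t = 2.47 s.

2.47 s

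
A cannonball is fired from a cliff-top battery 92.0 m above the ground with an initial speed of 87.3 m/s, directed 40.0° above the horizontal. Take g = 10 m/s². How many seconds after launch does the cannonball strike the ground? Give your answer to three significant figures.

12.7 s

Vertical component: v_y = 87.3 sin 40.0° = 56.12 m/s.
Taking up as positive with launch at y = 92.0 m, landing at y = 0: 0 = 92.0 + 56.12 t − ½(10) t².
Solving 5.000 t² − 56.12 t − 92.0 = 0 gives t = [56.12 + √(56.12² + 4·5.000·92.0)] / 10.00 = 12.7 s.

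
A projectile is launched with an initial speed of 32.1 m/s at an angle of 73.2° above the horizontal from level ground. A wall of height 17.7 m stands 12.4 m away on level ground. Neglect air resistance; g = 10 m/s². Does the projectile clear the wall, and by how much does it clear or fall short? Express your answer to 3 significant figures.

v_x = 32.1 cos 73.2° = 9.278 m/s; v_y0 = 32.1 sin 73.2° = 30.73 m/s.
Time to reach the wall: t = 12.4 / 9.278 = 1.336 s.
Height at that point: y = 30.73×1.336 − 5.000×1.336² = 32.13 m.
That is 32.13 − 17.7 = 14.4 m above the top of the wall, so the projectile clears it.

Yes — it clears the wall by 14.4 m.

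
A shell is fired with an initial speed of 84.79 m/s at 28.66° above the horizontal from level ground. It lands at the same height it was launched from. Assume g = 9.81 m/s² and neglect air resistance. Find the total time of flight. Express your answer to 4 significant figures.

8.291 s

Vertical component: v_y = 84.79 sin 28.66° = 40.666 m/s.
For a projectile landing at launch height, time of flight is t = 2 v_y / g = 2 × 40.666 / 9.81 = 8.291 s.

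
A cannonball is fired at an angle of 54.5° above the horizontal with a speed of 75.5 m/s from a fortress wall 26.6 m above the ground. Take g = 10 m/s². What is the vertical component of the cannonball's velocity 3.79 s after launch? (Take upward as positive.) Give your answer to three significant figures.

23.6 m/s

Initial vertical component: v_y0 = 75.5 sin 54.5° = 61.47 m/s.
v_y(t) = v_y0 − g t = 61.47 − 10 × 3.79 = 23.6 m/s.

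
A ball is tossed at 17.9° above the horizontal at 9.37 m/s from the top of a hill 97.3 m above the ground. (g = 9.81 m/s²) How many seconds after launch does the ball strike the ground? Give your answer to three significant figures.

4.76 s

Vertical component: v_y = 9.37 sin 17.9° = 2.880 m/s.
Taking up as positive with launch at y = 97.3 m, landing at y = 0: 0 = 97.3 + 2.880 t − ½(9.81) t².
Solving 4.905 t² − 2.880 t − 97.3 = 0 gives t = [2.880 + √(2.880² + 4·4.905·97.3)] / 9.810 = 4.76 s.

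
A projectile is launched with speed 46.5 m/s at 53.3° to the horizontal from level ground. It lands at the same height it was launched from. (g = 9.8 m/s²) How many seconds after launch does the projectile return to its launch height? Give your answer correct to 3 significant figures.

Vertical component: v_y = 46.5 sin 53.3° = 37.28 m/s.
For a projectile landing at launch height, time of flight is t = 2 v_y / g = 2 × 37.28 / 9.8 = 7.61 s.

7.61 s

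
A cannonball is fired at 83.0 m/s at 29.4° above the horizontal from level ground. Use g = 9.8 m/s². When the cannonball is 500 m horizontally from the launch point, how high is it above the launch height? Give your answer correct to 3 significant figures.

v_x = 83.0 cos 29.4° = 72.31 m/s, v_y0 = 83.0 sin 29.4° = 40.75 m/s.
Time to reach x = 500 m: t = x / v_x = 500 / 72.31 = 6.915 s.
y = v_y0 t − ½ g t² = 40.75×6.915 − 4.900×6.915² = 47.5 m.

47.5 m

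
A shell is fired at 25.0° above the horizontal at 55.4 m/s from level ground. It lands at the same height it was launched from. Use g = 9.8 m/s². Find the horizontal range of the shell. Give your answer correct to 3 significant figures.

240 m

For level ground, R = v₀² sin(2θ) / g.
sin(2 × 25.0°) = sin 50.00° = 0.7660.
R = (55.4)² × 0.7660 / 9.8 = 240 m.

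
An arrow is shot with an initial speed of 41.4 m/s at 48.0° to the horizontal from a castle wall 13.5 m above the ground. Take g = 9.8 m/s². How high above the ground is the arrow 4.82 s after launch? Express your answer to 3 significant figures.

48.0 m

v_y0 = 41.4 sin 48.0° = 30.77 m/s.
y(t) = 13.5 + v_y0 t − ½ g t² = 13.5 + 30.77×4.82 − ½×9.8×4.82² = 48.0 m.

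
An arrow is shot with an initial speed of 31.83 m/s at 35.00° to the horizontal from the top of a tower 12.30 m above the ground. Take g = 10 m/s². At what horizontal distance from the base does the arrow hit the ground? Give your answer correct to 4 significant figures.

Components: v_x = 31.83 cos 35.00° = 26.074 m/s, v_y = 31.83 sin 35.00° = 18.257 m/s.
Vertical: 0 = 12.30 + 18.257 t − ½(10) t² ⇒ 5.000 t² − 18.257 t − 12.30 = 0.
t = [18.257 + √(333.32 + 246.00)] / 10.00 = 4.2326 s.
Horizontal: R = v_x · t = 26.074 × 4.2326 = 110.4 m.

110.4 m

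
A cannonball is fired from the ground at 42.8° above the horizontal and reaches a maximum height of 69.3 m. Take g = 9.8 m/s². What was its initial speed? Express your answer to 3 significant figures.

At maximum height v_y = 0, so (v₀ sin θ)² = 2 g H.
v₀ sin 42.8° = √(2 × 9.8 × 69.3) = 36.85 m/s.
v₀ = 36.85 / sin 42.8° = 36.85 / 0.6794 = 54.2 m/s.

54.2 m/s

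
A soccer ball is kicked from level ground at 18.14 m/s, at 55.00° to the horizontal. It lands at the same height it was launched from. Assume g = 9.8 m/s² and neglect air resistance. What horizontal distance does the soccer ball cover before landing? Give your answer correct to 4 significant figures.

For level ground, R = v₀² sin(2θ) / g.
sin(2 × 55.00°) = sin 110.00° = 0.9397.
R = (18.14)² × 0.9397 / 9.8 = 31.55 m.

31.55 m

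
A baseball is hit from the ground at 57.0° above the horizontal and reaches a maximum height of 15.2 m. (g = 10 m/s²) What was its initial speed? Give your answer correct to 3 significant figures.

At maximum height v_y = 0, so (v₀ sin θ)² = 2 g H.
v₀ sin 57.0° = √(2 × 10 × 15.2) = 17.44 m/s.
v₀ = 17.44 / sin 57.0° = 17.44 / 0.8387 = 20.8 m/s.

20.8 m/s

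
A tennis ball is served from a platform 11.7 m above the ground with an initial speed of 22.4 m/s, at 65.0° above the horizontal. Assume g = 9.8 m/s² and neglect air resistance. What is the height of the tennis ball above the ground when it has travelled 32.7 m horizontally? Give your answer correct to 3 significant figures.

23.4 m

v_x = 22.4 cos 65.0° = 9.467 m/s, v_y0 = 22.4 sin 65.0° = 20.30 m/s.
Time to reach x = 32.7 m: t = x / v_x = 32.7 / 9.467 = 3.454 s.
y = 11.7 + v_y0 t − ½ g t² = 11.7 + 20.30×3.454 − 4.900×3.454² = 23.4 m.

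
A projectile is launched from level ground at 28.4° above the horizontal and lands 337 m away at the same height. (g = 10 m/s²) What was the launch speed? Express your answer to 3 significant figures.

On level ground, R = v₀² sin(2θ) / g, so v₀ = √(R g / sin 2θ).
sin(2 × 28.4°) = 0.8368.
v₀ = √(337 × 10 / 0.8368) = √4027 = 63.5 m/s.

63.5 m/s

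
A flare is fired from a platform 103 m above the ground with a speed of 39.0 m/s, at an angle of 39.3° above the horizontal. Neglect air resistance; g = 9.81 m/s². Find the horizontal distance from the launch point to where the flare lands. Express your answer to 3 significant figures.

234 m

Components: v_x = 39.0 cos 39.3° = 30.18 m/s, v_y = 39.0 sin 39.3° = 24.70 m/s.
Vertical: 0 = 103 + 24.70 t − ½(9.81) t² ⇒ 4.905 t² − 24.70 t − 103 = 0.
t = [24.70 + √(610.1 + 2021)] / 9.810 = 7.747 s.
Horizontal: R = v_x · t = 30.18 × 7.747 = 234 m.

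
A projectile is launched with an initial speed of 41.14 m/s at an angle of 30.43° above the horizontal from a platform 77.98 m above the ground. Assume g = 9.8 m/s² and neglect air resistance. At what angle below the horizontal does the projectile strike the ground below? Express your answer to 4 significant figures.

51.31°

v_x = 41.14 cos 30.43° = 35.473 m/s.
At impact |v_y| = √(v_y0² + 2 g h) = √(20.837² + 2×9.8×77.98) = 44.301 m/s.
Angle below horizontal = arctan(|v_y| / v_x) = arctan(44.301 / 35.473) = 51.31°.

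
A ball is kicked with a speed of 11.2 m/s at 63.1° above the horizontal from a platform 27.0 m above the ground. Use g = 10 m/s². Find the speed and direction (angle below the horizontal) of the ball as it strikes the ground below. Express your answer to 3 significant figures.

25.8 m/s at 78.7° below the horizontal

v_x = 11.2 cos 63.1° = 5.067 m/s (constant).
|v_y| at impact = √((9.988)² + 2×10×27.0) = 25.29 m/s.
Speed = √(5.067² + 25.29²) = 25.8 m/s; angle = arctan(25.29/5.067) = 78.7° below horizontal.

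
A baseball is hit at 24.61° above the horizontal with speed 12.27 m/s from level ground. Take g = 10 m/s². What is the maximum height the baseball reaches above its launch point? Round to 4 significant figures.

Vertical component of launch velocity: v_y = 12.27 sin 24.61° = 5.1097 m/s.
At the highest point the vertical velocity is zero, so v_y² = 2 g h_max.
h_max = (5.1097)² / (2 × 10) = 26.109 / 20.00 = 1.305 m.

1.305 m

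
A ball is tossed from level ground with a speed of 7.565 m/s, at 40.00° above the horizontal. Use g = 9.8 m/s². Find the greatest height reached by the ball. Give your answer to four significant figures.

Vertical component of launch velocity: v_y = 7.565 sin 40.00° = 4.8627 m/s.
At the highest point the vertical velocity is zero, so v_y² = 2 g h_max.
h_max = (4.8627)² / (2 × 9.8) = 23.646 / 19.60 = 1.206 m.

1.206 m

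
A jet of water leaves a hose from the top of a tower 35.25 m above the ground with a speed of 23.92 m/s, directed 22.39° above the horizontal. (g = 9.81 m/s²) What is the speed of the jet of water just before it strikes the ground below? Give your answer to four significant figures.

35.55 m/s

v_x = 23.92 cos 22.39° = 22.117 m/s is unchanged throughout.
For the vertical component, v_y² = v_y0² + 2 g h = (9.1113)² + 2×9.81×35.25 = 774.62, so |v_y| = 27.832 m/s.
Impact speed = √(v_x² + v_y²) = √(489.16 + 774.62) = 35.55 m/s.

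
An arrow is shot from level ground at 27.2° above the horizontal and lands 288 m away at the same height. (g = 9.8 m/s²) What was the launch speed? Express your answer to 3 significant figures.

On level ground, R = v₀² sin(2θ) / g, so v₀ = √(R g / sin 2θ).
sin(2 × 27.2°) = 0.8131.
v₀ = √(288 × 9.8 / 0.8131) = √3471 = 58.9 m/s.

58.9 m/s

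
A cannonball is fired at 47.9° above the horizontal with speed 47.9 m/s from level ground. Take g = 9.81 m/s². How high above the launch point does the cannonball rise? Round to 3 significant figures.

Vertical component of launch velocity: v_y = 47.9 sin 47.9° = 35.54 m/s.
At the highest point the vertical velocity is zero, so v_y² = 2 g h_max.
h_max = (35.54)² / (2 × 9.81) = 1263 / 19.62 = 64.4 m.

64.4 m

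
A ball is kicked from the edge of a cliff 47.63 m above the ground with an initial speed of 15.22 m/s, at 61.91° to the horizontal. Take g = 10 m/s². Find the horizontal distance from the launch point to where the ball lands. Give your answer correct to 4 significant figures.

Components: v_x = 15.22 cos 61.91° = 7.1665 m/s, v_y = 15.22 sin 61.91° = 13.427 m/s.
Vertical: 0 = 47.63 + 13.427 t − ½(10) t² ⇒ 5.000 t² − 13.427 t − 47.63 = 0.
t = [13.427 + √(180.28 + 952.60)] / 10.00 = 4.7085 s.
Horizontal: R = v_x · t = 7.1665 × 4.7085 = 33.74 m.

33.74 m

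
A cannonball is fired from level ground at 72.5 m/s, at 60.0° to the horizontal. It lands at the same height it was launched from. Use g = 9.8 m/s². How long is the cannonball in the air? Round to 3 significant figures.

Vertical component: v_y = 72.5 sin 60.0° = 62.79 m/s.
For a projectile landing at launch height, time of flight is t = 2 v_y / g = 2 × 62.79 / 9.8 = 12.8 s.

12.8 s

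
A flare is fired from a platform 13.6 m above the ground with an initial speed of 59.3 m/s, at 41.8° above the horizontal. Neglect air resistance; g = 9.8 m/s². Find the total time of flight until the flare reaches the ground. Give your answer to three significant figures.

Vertical component: v_y = 59.3 sin 41.8° = 39.53 m/s.
Taking up as positive with launch at y = 13.6 m, landing at y = 0: 0 = 13.6 + 39.53 t − ½(9.8) t².
Solving 4.900 t² − 39.53 t − 13.6 = 0 gives t = [39.53 + √(39.53² + 4·4.900·13.6)] / 9.800 = 8.40 s.

8.40 s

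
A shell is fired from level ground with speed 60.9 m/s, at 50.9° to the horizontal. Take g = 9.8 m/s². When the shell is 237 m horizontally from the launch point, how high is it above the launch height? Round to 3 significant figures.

v_x = 60.9 cos 50.9° = 38.41 m/s, v_y0 = 60.9 sin 50.9° = 47.26 m/s.
Time to reach x = 237 m: t = x / v_x = 237 / 38.41 = 6.170 s.
y = v_y0 t − ½ g t² = 47.26×6.170 − 4.900×6.170² = 105 m.

105 m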